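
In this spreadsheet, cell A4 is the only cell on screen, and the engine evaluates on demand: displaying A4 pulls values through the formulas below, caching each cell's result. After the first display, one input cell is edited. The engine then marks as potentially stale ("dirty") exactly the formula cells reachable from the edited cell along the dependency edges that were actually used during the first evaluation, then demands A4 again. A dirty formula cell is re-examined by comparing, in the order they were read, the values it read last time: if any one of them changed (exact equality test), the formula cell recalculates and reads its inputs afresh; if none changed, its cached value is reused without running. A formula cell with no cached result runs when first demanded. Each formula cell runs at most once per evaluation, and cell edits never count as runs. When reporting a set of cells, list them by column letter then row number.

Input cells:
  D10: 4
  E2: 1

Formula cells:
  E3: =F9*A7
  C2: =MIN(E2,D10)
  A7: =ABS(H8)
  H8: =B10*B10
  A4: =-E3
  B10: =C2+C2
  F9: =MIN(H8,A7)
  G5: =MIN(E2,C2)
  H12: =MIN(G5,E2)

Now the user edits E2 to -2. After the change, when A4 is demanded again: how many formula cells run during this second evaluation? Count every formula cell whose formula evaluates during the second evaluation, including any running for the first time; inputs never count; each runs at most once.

Initial pass — values computed on the first demand:
  C2 = MIN(1, 4) = 1
  B10 = 1 + 1 = 2
  H8 = 2 * 2 = 4
  A7 = ABS(4) = 4
  F9 = MIN(4, 4) = 4
  E3 = 4 * 4 = 16
  A4 = -(16) = -16

Second demand — change propagation:
  C2: re-runs because E2 1->-2; new result -2.
  B10: re-runs because C2 1->-2; C2 1->-2; new result -4.
  H8: re-runs because B10 2->-4; B10 2->-4; new result 16.
  A7: re-runs because H8 4->16; new result 16.
  F9: re-runs because H8 4->16; A7 4->16; new result 16.
  E3: re-runs because F9 4->16; A7 4->16; new result 256.
  A4: re-runs because E3 16->256; new result -256.

Run set: A4, A7, B10, C2, E3, F9, H8 (7 run).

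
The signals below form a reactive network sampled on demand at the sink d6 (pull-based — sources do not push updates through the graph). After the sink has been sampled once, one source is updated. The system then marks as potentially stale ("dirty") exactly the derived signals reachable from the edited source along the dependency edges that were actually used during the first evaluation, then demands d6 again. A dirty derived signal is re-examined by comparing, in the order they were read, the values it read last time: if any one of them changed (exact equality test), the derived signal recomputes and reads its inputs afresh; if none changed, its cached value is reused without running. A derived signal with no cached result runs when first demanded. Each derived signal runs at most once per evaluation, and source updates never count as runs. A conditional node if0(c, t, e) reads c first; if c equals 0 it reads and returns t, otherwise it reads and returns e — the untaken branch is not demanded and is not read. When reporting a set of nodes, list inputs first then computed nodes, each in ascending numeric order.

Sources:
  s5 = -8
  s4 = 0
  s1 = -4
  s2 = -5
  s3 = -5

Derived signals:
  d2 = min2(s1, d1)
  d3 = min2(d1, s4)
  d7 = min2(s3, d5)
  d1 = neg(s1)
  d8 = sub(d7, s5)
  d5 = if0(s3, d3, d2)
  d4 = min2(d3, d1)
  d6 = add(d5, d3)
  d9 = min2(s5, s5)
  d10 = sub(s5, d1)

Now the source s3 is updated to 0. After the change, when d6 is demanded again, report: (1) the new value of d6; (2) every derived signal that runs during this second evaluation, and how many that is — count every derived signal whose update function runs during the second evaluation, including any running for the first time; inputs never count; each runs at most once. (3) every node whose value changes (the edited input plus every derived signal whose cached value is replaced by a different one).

d6 now evaluates to 0.
Run set: d5, d6 (2 run).
Changed values: s3, d5, d6.

Initial pass — values computed on the first demand:
  d1 = neg(-4) = 4
  d2 = min2(-4, 4) = -4
  d3 = min2(4, 0) = 0
  d5 = if0(s3=-5 -> else branch d2) = -4
  d6 = add(-4, 0) = -4

Second demand — change propagation:
  d5: re-runs because s3 -5->0; new result 0.
  d6: re-runs because d5 -4->0; new result 0.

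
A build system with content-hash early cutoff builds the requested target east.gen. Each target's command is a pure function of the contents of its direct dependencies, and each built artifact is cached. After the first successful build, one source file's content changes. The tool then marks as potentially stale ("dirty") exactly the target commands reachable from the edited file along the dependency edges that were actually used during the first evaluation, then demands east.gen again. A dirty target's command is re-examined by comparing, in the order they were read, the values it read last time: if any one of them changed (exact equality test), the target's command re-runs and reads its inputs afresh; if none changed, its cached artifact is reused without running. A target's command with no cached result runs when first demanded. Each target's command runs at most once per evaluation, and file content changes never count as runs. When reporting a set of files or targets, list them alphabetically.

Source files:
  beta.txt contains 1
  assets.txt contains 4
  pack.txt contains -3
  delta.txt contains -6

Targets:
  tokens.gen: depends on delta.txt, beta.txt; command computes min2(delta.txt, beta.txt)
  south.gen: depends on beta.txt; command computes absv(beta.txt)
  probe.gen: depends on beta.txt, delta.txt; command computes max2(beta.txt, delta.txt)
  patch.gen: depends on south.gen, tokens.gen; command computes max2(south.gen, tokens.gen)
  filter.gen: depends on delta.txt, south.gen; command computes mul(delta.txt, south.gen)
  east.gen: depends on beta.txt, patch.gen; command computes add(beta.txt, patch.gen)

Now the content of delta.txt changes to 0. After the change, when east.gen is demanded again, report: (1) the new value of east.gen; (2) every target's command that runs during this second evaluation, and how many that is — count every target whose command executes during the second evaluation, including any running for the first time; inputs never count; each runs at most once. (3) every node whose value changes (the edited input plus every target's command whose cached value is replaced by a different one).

First evaluation (everything demanded from the output):
  south.gen = absv(1) = 1
  tokens.gen = min2(-6, 1) = -6
  patch.gen = max2(1, -6) = 1
  east.gen = add(1, 1) = 2

Propagation after the edit:
  tokens.gen: runs — delta.txt -6->0; result 0.
  patch.gen: runs — tokens.gen -6->0; result 1 (same value as before).
  east.gen: checked — values it read are unchanged (beta.txt unchanged, patch.gen unchanged); reused cached 2 without running.

Key observation: the change is absorbed at patch.gen — it re-runs but produces the same value, and the output's value is unchanged.

New value of east.gen: 2.
Target commands that run: patch.gen, tokens.gen — 2 in total.
Values that change: delta.txt, tokens.gen.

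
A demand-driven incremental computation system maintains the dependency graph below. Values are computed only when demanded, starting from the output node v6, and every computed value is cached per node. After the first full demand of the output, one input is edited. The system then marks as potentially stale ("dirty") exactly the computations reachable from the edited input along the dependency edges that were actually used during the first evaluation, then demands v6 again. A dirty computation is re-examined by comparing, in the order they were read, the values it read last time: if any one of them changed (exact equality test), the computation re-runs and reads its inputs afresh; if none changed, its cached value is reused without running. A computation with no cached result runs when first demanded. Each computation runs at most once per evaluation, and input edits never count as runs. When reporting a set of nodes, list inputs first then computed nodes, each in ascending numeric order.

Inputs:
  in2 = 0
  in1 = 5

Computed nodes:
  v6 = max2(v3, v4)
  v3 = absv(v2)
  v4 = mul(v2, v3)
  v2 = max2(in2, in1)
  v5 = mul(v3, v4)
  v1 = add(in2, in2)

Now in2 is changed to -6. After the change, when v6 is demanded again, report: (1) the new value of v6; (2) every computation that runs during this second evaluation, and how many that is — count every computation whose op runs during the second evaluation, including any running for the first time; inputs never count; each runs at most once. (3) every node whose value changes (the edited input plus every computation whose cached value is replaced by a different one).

First evaluation (everything demanded from the output):
  v2 = max2(0, 5) = 5
  v3 = absv(5) = 5
  v4 = mul(5, 5) = 25
  v6 = max2(5, 25) = 25

Propagation after the edit:
  v2: runs — in2 0->-6; result 5 (same value as before).
  v3: checked — values it read are unchanged (v2 unchanged); reused cached 5 without running.
  v4: checked — values it read are unchanged (v2 unchanged, v3 unchanged); reused cached 25 without running.
  v6: checked — values it read are unchanged (v3 unchanged, v4 unchanged); reused cached 25 without running.

Key observation: the change is absorbed at v2 — it re-runs but produces the same value, and the output's value is unchanged.

New value of v6: 25.
Computations that run: v2 — 1 in total.
Values that change: in2.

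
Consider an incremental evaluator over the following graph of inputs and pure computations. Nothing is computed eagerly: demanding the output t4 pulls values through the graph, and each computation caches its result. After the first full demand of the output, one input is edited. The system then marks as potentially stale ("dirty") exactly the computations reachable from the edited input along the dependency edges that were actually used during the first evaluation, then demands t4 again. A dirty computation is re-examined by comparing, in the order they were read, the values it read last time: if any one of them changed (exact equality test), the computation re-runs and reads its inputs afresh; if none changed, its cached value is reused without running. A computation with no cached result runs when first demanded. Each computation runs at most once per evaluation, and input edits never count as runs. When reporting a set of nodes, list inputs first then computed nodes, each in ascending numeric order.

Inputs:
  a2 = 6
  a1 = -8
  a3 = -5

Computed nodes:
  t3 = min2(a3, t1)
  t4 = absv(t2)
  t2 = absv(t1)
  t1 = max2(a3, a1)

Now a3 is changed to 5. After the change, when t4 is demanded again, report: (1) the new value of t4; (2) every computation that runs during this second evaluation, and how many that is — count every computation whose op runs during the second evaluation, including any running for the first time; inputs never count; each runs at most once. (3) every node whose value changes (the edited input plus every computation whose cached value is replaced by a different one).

Initial pass — values computed on the first demand:
  t1 = max2(-5, -8) = -5
  t2 = absv(-5) = 5
  t4 = absv(5) = 5

Second demand — change propagation:
  t1: re-runs because a3 -5->5; new result 5.
  t2: re-runs because t1 -5->5; new result 5 (unchanged).
  t4: re-examined; everything it read last time is the same (t2 unchanged) — cache 5 kept, no run.

The important point: t2 recomputes to an identical value, and the output ends up unchanged.

t4 now evaluates to 5.
Run set: t1, t2 (2 run).
Changed values: a3, t1.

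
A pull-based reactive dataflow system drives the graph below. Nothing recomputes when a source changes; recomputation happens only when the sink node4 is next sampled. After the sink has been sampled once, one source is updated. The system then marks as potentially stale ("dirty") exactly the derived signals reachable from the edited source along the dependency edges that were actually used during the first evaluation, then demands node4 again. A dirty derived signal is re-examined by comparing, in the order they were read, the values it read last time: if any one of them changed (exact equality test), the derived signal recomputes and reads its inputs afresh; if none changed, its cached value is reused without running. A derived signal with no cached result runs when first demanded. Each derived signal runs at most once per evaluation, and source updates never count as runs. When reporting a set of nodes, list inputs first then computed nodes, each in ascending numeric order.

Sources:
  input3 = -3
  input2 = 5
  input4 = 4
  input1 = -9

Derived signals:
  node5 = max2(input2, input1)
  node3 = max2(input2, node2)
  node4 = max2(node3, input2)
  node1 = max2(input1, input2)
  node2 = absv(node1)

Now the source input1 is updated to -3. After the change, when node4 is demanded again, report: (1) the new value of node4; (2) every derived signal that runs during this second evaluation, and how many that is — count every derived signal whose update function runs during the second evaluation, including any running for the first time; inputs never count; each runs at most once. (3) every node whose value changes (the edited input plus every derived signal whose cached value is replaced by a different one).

New value of node4: 5.
Derived signals that run: node1 — 1 in total.
Values that change: input1.
Key observation: the change is absorbed at node1 — it re-runs but produces the same value, and the output's value is unchanged.

First evaluation (everything demanded from the output):
  node1 = max2(-9, 5) = 5
  node2 = absv(5) = 5
  node3 = max2(5, 5) = 5
  node4 = max2(5, 5) = 5

Propagation after the edit:
  node1: runs — input1 -9->-3; result 5 (same value as before).
  node2: checked — values it read are unchanged (node1 unchanged); reused cached 5 without running.
  node3: checked — values it read are unchanged (input2 unchanged, node2 unchanged); reused cached 5 without running.
  node4: checked — values it read are unchanged (node3 unchanged, input2 unchanged); reused cached 5 without running.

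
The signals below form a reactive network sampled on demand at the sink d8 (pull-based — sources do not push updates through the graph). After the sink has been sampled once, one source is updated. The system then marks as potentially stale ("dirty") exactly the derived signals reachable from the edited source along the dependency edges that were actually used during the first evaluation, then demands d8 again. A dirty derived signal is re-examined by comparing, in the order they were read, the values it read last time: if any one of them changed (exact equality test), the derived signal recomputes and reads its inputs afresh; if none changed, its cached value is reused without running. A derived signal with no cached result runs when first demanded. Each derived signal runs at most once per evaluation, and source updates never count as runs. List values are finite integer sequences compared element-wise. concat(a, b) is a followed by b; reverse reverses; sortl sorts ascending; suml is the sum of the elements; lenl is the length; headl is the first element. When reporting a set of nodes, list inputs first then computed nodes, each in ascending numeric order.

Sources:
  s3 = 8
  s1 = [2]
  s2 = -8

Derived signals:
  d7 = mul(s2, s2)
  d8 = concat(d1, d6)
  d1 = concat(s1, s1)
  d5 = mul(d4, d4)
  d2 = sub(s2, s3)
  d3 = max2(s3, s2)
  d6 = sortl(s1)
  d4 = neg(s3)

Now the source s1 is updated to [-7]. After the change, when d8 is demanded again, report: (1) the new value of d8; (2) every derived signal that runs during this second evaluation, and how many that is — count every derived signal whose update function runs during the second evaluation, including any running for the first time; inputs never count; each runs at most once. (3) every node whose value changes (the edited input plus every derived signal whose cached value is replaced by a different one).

Initial pass — values computed on the first demand:
  d1 = concat([2], [2]) = [2, 2]
  d6 = sortl([2]) = [2]
  d8 = concat([2, 2], [2]) = [2, 2, 2]

Second demand — change propagation:
  d1: re-runs because s1 [2]->[-7]; s1 [2]->[-7]; new result [-7, -7].
  d6: re-runs because s1 [2]->[-7]; new result [-7].
  d8: re-runs because d1 [2, 2]->[-7, -7]; d6 [2]->[-7]; new result [-7, -7, -7].

d8 now evaluates to [-7, -7, -7].
Run set: d1, d6, d8 (3 run).
Changed values: s1, d1, d6, d8.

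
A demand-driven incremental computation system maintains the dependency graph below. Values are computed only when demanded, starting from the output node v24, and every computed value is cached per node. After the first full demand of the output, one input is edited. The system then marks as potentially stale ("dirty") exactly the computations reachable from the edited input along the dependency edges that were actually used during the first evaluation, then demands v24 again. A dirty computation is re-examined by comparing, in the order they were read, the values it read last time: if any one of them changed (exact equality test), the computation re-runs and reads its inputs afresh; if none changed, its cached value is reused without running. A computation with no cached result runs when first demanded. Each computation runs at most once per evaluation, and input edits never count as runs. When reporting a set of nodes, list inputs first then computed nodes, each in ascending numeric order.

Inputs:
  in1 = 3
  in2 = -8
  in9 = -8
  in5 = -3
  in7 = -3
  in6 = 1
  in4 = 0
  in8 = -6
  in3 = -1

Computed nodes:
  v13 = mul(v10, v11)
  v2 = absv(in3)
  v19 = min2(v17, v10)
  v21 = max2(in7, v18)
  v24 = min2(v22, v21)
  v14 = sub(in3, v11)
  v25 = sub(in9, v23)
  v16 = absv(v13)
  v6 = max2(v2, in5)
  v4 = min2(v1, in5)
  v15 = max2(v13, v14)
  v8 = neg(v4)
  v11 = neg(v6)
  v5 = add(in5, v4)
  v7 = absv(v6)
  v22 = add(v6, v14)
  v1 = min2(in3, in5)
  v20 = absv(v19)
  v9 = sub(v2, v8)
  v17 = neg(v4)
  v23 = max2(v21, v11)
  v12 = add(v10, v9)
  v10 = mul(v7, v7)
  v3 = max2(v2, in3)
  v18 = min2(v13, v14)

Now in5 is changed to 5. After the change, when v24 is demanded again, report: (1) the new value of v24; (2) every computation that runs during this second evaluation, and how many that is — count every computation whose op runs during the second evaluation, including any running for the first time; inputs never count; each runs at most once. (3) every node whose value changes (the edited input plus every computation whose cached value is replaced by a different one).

New value of v24: -3.
Computations that run: v6, v7, v10, v11, v13, v14, v18, v21, v22, v24 — 10 in total.
Values that change: in5, v6, v7, v10, v11, v13, v14, v18, v21, v22, v24.

First evaluation (everything demanded from the output):
  v2 = absv(-1) = 1
  v6 = max2(1, -3) = 1
  v7 = absv(1) = 1
  v10 = mul(1, 1) = 1
  v11 = neg(1) = -1
  v13 = mul(1, -1) = -1
  v14 = sub(-1, -1) = 0
  v18 = min2(-1, 0) = -1
  v21 = max2(-3, -1) = -1
  v22 = add(1, 0) = 1
  v24 = min2(1, -1) = -1

Propagation after the edit:
  v6: runs — in5 -3->5; result 5.
  v7: runs — v6 1->5; result 5.
  v10: runs — v7 1->5; v7 1->5; result 25.
  v11: runs — v6 1->5; result -5.
  v13: runs — v10 1->25; v11 -1->-5; result -125.
  v14: runs — v11 -1->-5; result 4.
  v18: runs — v13 -1->-125; v14 0->4; result -125.
  v21: runs — v18 -1->-125; result -3.
  v22: runs — v6 1->5; v14 0->4; result 9.
  v24: runs — v22 1->9; v21 -1->-3; result -3.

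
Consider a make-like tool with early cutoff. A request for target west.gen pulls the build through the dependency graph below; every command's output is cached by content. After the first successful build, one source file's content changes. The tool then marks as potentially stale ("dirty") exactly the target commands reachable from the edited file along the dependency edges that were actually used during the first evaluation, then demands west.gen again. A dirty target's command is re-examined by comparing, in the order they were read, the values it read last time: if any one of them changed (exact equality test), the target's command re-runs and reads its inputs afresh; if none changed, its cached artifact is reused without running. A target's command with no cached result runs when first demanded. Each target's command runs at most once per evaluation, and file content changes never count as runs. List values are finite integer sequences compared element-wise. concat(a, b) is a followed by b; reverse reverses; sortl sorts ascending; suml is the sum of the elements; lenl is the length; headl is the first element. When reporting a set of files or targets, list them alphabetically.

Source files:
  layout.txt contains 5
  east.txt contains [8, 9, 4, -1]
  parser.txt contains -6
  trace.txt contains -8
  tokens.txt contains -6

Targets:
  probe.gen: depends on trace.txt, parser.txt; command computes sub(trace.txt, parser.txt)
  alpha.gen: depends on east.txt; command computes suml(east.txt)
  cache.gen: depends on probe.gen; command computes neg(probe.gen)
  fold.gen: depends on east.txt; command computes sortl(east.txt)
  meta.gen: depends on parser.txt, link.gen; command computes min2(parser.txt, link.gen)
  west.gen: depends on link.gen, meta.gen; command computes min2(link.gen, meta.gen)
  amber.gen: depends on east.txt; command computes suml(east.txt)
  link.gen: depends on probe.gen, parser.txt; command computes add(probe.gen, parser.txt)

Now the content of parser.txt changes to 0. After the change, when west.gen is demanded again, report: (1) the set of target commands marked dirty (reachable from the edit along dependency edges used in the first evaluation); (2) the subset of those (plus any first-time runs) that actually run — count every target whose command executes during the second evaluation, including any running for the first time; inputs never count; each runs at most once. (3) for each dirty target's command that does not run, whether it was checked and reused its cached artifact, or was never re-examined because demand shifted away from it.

First demand of the output computes:
  probe.gen = sub(-8, -6) = -2
  link.gen = add(-2, -6) = -8
  meta.gen = min2(-6, -8) = -8
  west.gen = min2(-8, -8) = -8

After the edit, cleaning proceeds:
  probe.gen: a read changed (parser.txt -6->0) — executes, giving -8.
  link.gen: a read changed (probe.gen -2->-8; parser.txt -6->0) — executes, giving -8 — identical to its old value.
  meta.gen: a read changed (parser.txt -6->0) — executes, giving -8 — identical to its old value.
  west.gen: dirty, but its reads are unchanged (link.gen unchanged, meta.gen unchanged); cached -8 stands.

Note where the cutoff bites: west.gen is checked, finds nothing changed, and keeps its cache.

The edit dirties: link.gen, meta.gen, probe.gen, west.gen.
3 target commands run: link.gen, meta.gen, probe.gen.
Cache hits after checking: west.gen.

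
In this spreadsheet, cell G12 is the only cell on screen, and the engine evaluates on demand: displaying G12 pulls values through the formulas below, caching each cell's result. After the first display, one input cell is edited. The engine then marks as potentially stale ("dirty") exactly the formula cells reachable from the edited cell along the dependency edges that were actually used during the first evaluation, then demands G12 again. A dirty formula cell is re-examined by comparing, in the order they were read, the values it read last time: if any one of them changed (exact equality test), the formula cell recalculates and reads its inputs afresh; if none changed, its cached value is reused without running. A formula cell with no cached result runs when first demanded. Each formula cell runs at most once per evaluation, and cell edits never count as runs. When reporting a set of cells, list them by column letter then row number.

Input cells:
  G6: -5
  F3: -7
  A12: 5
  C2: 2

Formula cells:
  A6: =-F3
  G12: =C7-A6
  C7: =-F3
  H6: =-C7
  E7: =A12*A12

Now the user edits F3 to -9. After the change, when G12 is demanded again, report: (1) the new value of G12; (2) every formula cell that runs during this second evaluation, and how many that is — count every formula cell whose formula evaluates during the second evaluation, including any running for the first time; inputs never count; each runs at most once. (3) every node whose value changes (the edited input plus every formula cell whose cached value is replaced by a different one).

Initial pass — values computed on the first demand:
  A6 = -(-7) = 7
  C7 = -(-7) = 7
  G12 = 7 - 7 = 0

Second demand — change propagation:
  A6: re-runs because F3 -7->-9; new result 9.
  C7: re-runs because F3 -7->-9; new result 9.
  G12: re-runs because C7 7->9; A6 7->9; new result 0 (unchanged).

G12 now evaluates to 0.
Run set: A6, C7, G12 (3 run).
Changed values: A6, C7, F3.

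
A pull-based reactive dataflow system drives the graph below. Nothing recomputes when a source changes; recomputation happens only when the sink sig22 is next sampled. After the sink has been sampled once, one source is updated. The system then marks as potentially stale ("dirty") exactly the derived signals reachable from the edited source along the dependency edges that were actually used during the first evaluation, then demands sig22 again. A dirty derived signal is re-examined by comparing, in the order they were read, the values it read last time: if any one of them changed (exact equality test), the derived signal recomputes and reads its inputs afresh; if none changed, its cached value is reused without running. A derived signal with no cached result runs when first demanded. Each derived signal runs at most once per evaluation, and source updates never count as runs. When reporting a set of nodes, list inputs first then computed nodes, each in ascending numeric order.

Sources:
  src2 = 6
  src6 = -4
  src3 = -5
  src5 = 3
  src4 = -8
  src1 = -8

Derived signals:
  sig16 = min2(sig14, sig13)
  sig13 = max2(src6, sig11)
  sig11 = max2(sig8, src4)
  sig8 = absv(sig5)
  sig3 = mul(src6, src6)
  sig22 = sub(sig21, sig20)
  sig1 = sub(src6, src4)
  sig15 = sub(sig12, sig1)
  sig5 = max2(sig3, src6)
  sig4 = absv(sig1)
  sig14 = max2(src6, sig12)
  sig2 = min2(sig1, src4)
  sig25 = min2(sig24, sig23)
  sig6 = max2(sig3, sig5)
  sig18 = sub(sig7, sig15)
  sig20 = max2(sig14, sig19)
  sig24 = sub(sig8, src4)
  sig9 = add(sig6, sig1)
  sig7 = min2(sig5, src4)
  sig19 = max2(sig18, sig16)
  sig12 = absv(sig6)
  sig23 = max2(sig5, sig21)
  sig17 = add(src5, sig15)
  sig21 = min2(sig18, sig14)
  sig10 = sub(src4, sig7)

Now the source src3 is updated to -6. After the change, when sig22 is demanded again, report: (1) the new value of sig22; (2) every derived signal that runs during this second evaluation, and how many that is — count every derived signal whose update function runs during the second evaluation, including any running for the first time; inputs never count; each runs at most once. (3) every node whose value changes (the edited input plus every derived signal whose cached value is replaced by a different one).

New value of sig22: -36.
Derived signals that run: none — 0 in total.
Values that change: src3.
Key observation: src3 is never demanded by the output, so the edit triggers no recomputation at all.

First evaluation (everything demanded from the output):
  sig1 = sub(-4, -8) = 4
  sig3 = mul(-4, -4) = 16
  sig5 = max2(16, -4) = 16
  sig6 = max2(16, 16) = 16
  sig7 = min2(16, -8) = -8
  sig8 = absv(16) = 16
  sig11 = max2(16, -8) = 16
  sig12 = absv(16) = 16
  sig13 = max2(-4, 16) = 16
  sig14 = max2(-4, 16) = 16
  sig15 = sub(16, 4) = 12
  sig16 = min2(16, 16) = 16
  sig18 = sub(-8, 12) = -20
  sig19 = max2(-20, 16) = 16
  sig20 = max2(16, 16) = 16
  sig21 = min2(-20, 16) = -20
  sig22 = sub(-20, 16) = -36

Propagation after the edit:
  src3 feeds no computation that the output demands — nothing is marked dirty and nothing runs.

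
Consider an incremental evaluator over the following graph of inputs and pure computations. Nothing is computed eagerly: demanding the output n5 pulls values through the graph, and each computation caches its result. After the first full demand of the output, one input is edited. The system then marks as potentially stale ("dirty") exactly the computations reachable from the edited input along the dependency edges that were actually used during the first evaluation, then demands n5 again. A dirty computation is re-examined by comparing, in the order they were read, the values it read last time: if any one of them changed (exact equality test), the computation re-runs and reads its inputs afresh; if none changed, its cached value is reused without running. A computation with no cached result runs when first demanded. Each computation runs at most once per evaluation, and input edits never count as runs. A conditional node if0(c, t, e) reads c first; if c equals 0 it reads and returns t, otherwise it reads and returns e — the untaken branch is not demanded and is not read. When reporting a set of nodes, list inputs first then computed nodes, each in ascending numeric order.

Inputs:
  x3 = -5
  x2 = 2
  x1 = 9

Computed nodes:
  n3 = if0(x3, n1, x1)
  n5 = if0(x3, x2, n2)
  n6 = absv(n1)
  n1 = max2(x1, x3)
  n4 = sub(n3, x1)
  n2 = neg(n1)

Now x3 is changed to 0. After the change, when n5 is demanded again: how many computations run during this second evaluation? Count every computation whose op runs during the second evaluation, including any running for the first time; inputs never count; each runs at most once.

Initial pass — values computed on the first demand:
  n1 = max2(9, -5) = 9
  n2 = neg(9) = -9
  n5 = if0(x3=-5 -> else branch n2) = -9

Second demand — change propagation:
  n1: dirty yet unreached — the second evaluation never asks for it.
  n2: dirty yet unreached — the second evaluation never asks for it.
  n5: re-runs because x3 -5->0; new result 2.

The important point: the flipped condition redirects demand; n1, n2 are left stale, never re-checked.

Run set: n5 (1 run).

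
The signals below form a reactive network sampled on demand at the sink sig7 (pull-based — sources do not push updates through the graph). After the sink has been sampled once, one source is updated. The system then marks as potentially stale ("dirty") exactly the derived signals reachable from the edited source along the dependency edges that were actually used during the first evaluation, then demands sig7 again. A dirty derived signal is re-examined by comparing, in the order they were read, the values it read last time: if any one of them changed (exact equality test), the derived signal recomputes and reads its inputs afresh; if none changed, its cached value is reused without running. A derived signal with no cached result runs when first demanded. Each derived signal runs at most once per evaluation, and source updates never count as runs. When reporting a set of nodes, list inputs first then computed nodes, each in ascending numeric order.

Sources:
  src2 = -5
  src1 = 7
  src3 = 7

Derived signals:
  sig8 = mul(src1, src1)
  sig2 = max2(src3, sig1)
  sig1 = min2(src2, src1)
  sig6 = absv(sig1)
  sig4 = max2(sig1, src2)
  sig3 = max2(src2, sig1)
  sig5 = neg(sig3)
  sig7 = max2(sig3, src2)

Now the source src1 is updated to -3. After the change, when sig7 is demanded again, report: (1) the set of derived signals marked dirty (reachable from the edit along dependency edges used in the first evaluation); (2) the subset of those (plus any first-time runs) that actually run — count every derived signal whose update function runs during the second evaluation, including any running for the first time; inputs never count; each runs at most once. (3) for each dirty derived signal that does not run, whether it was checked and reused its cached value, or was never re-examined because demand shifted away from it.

Dirty set: sig1, sig3, sig7.
Run set: sig1 (1 run).
Re-examined without running (cache reused): sig3, sig7.
The important point: sig1 recomputes to an identical value, and the output ends up unchanged.

Initial pass — values computed on the first demand:
  sig1 = min2(-5, 7) = -5
  sig3 = max2(-5, -5) = -5
  sig7 = max2(-5, -5) = -5

Second demand — change propagation:
  sig1: re-runs because src1 7->-3; new result -5 (unchanged).
  sig3: re-examined; everything it read last time is the same (src2 unchanged, sig1 unchanged) — cache -5 kept, no run.
  sig7: re-examined; everything it read last time is the same (sig3 unchanged, src2 unchanged) — cache -5 kept, no run.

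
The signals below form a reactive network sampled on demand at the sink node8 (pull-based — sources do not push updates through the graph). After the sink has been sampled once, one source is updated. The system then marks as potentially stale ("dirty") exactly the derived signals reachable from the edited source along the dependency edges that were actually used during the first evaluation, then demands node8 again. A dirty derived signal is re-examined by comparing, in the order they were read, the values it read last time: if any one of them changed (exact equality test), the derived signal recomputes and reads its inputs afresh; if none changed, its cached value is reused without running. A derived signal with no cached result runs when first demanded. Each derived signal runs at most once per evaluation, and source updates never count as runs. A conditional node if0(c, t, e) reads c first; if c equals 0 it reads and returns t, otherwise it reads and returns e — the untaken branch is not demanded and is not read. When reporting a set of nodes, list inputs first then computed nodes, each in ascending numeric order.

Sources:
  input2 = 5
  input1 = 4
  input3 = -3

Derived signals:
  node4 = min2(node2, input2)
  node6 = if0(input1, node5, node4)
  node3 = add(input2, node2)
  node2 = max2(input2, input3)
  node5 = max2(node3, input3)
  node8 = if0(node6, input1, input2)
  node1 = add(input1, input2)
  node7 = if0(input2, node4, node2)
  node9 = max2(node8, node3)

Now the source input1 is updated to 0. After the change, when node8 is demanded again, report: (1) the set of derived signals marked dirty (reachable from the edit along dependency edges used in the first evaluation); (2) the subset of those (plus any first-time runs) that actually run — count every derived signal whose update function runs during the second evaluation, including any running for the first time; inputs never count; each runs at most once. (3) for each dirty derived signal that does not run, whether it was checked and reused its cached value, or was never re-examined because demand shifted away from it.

Dirty set: node6, node8.
Run set: node3, node5, node6, node8 (4 run).
All dirty derived signals ended up running.
The important point: the flipped condition pulls in fresh nodes; node3, node5 run for the first time.

Initial pass — values computed on the first demand:
  node2 = max2(5, -3) = 5
  node4 = min2(5, 5) = 5
  node6 = if0(input1=4 -> else branch node4) = 5
  node8 = if0(node6=5 -> else branch input2) = 5

Second demand — change propagation:
  node3: newly demanded (no cache) — executes and yields 10.
  node5: newly demanded (no cache) — executes and yields 10.
  node6: re-runs because input1 4->0; new result 10.
  node8: re-runs because node6 5->10; new result 5 (unchanged).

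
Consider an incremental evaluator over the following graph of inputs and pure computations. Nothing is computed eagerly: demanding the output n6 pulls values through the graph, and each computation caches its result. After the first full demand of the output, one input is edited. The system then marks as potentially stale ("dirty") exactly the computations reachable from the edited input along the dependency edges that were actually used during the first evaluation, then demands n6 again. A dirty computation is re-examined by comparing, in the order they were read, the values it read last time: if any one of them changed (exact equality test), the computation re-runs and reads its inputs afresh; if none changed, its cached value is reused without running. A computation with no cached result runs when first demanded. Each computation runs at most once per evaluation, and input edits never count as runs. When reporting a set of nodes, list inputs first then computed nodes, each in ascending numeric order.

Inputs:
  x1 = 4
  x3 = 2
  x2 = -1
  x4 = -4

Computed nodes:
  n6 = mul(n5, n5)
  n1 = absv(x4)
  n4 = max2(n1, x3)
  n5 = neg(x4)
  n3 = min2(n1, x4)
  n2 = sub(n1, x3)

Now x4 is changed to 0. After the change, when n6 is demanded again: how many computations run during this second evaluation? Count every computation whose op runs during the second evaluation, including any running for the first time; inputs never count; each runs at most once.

Initial pass — values computed on the first demand:
  n5 = neg(-4) = 4
  n6 = mul(4, 4) = 16

Second demand — change propagation:
  n5: re-runs because x4 -4->0; new result 0.
  n6: re-runs because n5 4->0; n5 4->0; new result 0.

Run set: n5, n6 (2 run).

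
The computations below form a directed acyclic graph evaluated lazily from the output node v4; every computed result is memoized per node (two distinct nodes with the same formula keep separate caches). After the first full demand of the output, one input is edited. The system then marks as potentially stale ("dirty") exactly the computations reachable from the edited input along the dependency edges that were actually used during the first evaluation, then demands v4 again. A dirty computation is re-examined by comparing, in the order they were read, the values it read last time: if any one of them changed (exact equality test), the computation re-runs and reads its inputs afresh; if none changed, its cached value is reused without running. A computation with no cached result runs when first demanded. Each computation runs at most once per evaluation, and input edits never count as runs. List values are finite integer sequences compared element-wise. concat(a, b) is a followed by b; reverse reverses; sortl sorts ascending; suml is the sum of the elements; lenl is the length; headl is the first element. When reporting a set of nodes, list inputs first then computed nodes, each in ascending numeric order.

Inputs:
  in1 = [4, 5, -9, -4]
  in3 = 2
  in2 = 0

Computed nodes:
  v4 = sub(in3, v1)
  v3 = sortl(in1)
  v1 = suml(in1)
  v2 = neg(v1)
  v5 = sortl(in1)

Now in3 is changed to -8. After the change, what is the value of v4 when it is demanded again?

First demand of the output computes:
  v1 = suml([4, 5, -9, -4]) = -4
  v4 = sub(2, -4) = 6

After the edit, cleaning proceeds:
  v4: a read changed (in3 2->-8) — executes, giving -4.

Demanding v4 again yields -4.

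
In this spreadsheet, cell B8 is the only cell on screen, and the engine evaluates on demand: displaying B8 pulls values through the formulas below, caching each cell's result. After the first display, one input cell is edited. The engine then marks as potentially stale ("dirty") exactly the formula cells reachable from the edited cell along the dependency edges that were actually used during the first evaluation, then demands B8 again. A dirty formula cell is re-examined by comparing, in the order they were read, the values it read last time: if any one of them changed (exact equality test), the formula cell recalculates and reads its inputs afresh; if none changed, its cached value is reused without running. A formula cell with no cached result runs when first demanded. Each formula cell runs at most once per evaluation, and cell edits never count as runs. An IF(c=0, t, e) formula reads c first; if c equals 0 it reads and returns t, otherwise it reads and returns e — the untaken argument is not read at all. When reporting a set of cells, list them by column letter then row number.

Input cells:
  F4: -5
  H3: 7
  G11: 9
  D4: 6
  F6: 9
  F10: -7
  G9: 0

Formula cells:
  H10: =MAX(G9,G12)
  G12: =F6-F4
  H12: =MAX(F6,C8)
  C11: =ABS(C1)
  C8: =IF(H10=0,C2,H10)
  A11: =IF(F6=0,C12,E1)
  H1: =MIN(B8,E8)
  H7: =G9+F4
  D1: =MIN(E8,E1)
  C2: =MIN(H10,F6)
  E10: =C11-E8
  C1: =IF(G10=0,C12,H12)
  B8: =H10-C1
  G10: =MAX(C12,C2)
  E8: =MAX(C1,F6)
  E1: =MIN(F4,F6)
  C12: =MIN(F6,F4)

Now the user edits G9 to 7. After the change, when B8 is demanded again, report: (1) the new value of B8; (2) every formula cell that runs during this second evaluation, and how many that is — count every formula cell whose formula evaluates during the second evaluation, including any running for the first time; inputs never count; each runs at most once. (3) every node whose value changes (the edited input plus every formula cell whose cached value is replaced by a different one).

Initial pass — values computed on the first demand:
  C12 = MIN(9, -5) = -5
  G12 = 9 - -5 = 14
  H10 = MAX(0, 14) = 14
  C2 = MIN(14, 9) = 9
  C8 = IF(H10=0: H10=14 -> else branch H10) = 14
  G10 = MAX(-5, 9) = 9
  H12 = MAX(9, 14) = 14
  C1 = IF(G10=0: G10=9 -> else branch H12) = 14
  B8 = 14 - 14 = 0

Second demand — change propagation:
  H10: re-runs because G9 0->7; new result 14 (unchanged).
  C2: re-examined; everything it read last time is the same (H10 unchanged, F6 unchanged) — cache 9 kept, no run.
  C8: re-examined; everything it read last time is the same (H10 unchanged, H10 unchanged) — cache 14 kept, no run.
  G10: re-examined; everything it read last time is the same (C12 unchanged, C2 unchanged) — cache 9 kept, no run.
  H12: re-examined; everything it read last time is the same (F6 unchanged, C8 unchanged) — cache 14 kept, no run.
  C1: re-examined; everything it read last time is the same (G10 unchanged, H12 unchanged) — cache 14 kept, no run.
  B8: re-examined; everything it read last time is the same (H10 unchanged, C1 unchanged) — cache 0 kept, no run.

The important point: H10 recomputes to an identical value, and the output ends up unchanged.

B8 now evaluates to 0.
Run set: H10 (1 run).
Changed values: G9.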